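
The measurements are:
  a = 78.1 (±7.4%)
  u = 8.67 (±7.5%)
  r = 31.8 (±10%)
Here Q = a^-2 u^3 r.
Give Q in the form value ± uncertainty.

3.40 ± 0.976

For a monomial Q ∝ a^-2, u^3, r, fractional errors add in quadrature:
  (-2·δa/a)² = (-2×0.0740)² = 0.0219;  (3·δu/u)² = (3×0.0750)² = 0.0506;  (1·δr/r)² = (1×0.100)² = 0.0100
δQ/Q = √(0.0825) = 0.287
Q = 3.40, so δQ = 0.287 × 3.40 = 0.976.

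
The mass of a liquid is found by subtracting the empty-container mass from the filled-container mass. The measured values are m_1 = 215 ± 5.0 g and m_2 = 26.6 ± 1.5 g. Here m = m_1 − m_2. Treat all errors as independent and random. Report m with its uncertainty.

Absolute uncertainties add in quadrature for a linear combination:
  (δm_1)² = 25.0;  (δm_2)² = 2.25
δm = √(27.2) = 5.22 g
m = 188 g.

188 ± 5.22 g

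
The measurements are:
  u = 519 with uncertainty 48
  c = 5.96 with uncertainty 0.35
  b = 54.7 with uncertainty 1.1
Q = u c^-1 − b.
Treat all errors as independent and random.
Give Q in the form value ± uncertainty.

32.4 ± 9.60

Let p = u·c^-1 = 87.1. δp/p = √((1·δu/u)² + (-1·δc/c)²) = √(0.00855 + 0.00345) = 0.110, so δp = 9.54.
Q = p − b: δQ = √(δp² + δb²) = √(91.0 + 1.21) = 9.60
Q = 32.4.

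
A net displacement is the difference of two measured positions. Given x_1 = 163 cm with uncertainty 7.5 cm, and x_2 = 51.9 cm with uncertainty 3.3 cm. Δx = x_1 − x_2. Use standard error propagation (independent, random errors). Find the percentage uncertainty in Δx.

7.38%

Each term contributes (cᵢ δxᵢ)² to (δΔx)²:
  (δx_1)² = 56.2;  (δx_2)² = 10.9
δΔx = √(67.1) = 8.19 cm
Δx = 111 cm, so δΔx/Δx = 8.19/111 = 0.0738.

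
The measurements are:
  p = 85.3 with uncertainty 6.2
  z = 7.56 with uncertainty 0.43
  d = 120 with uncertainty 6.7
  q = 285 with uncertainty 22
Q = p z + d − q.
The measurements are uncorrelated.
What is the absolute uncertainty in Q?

63.8

Let w = p·z = 645. δw/w = √((1·δp/p)² + (1·δz/z)²) = √(0.00528 + 0.00324) = 0.0923, so δw = 59.5.
Q = w + d − q: δQ = √(δw² + δd² + δq²) = √(3540 + 44.9 + 484) = 63.8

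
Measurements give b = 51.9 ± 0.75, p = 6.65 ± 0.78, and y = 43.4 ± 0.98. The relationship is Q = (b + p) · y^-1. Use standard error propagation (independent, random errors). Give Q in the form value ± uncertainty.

1.35 ± 0.0394

Let u = b + p = 58.5. δu = √(δb² + δp²) = √(0.562 + 0.608) = 1.08, so δu/u = 0.0185.
Q is then a monomial in u, y:
δQ/Q = √((δu/u)² + (-1·δy/y)²) = √(0.000342 + 0.000510) = 0.0292
Q = 1.35, so δQ = 0.0292 × 1.35 = 0.0394.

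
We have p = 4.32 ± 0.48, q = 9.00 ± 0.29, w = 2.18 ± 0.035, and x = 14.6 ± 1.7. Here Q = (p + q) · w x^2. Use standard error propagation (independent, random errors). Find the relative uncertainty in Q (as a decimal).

0.237

Let u = p + q = 13.3. δu = √(δp² + δq²) = √(0.230 + 0.0841) = 0.561, so δu/u = 0.0421.
Q is then a monomial in u, w, x:
δQ/Q = √((δu/u)² + (1·δw/w)² + (2·δx/x)²) = √(0.00177 + 0.000258 + 0.0542) = 0.237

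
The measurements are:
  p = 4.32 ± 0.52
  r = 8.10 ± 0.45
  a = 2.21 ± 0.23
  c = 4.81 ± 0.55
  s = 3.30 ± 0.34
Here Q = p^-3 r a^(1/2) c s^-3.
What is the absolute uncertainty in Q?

0.00989

Since Q is a product/quotient, work with relative uncertainties:
  (-3·δp/p)² = (-3×0.120)² = 0.130;  (1·δr/r)² = (1×0.0556)² = 0.00309;  (½·δa/a)² = (0.5×0.104)² = 0.00271;  (1·δc/c)² = (1×0.114)² = 0.0131;  (-3·δs/s)² = (-3×0.103)² = 0.0955
δQ/Q = √(0.245) = 0.495
Q = 0.0200, so δQ = 0.495 × 0.0200 = 0.00989.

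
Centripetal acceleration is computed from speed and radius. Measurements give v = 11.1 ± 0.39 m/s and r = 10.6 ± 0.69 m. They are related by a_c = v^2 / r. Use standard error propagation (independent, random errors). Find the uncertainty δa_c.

1.11 m/s^2

Each factor contributes (exponent × relative error)² to (δa_c/a_c)²:
  (2·δv/v)² = (2×0.0351)² = 0.00494;  (-1·δr/r)² = (-1×0.0651)² = 0.00424
δa_c/a_c = √(0.00918) = 0.0958
a_c = 11.6 m/s^2, so δa_c = 0.0958 × 11.6 = 1.11 m/s^2.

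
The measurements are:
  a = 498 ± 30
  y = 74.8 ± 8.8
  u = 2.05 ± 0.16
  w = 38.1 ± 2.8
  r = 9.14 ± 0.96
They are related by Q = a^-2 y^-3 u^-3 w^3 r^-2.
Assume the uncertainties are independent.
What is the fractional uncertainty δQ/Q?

0.535

Relative error in a monomial: (δQ/Q)² = Σ (nᵢ · δxᵢ/xᵢ)².
  (-2·δa/a)² = (-2×0.0602)² = 0.0145;  (-3·δy/y)² = (-3×0.118)² = 0.125;  (-3·δu/u)² = (-3×0.0780)² = 0.0548;  (3·δw/w)² = (3×0.0735)² = 0.0486;  (-2·δr/r)² = (-2×0.105)² = 0.0441
δQ/Q = √(0.287) = 0.535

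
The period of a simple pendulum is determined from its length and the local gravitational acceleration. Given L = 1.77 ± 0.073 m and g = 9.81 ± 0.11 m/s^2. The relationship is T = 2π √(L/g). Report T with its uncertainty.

Since T is a product/quotient, work with relative uncertainties:
  (½·δL/L)² = (0.5×0.0412)² = 0.000425;  (−½·δg/g)² = (-0.5×0.0112)² = 3.14e-05
δT/T = √(0.000457) = 0.0214
T = 2.67 s, so δT = 0.0214 × 2.67 = 0.0570 s.

2.67 ± 0.0570 s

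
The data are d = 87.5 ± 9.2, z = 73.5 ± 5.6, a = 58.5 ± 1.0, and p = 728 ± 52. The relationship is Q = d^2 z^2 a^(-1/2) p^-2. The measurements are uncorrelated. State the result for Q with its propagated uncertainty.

Relative error in a monomial: (δQ/Q)² = Σ (nᵢ · δxᵢ/xᵢ)².
  (2·δd/d)² = (2×0.105)² = 0.0442;  (2·δz/z)² = (2×0.0762)² = 0.0232;  (−½·δa/a)² = (-0.5×0.0171)² = 7.31e-05;  (-2·δp/p)² = (-2×0.0714)² = 0.0204
δQ/Q = √(0.0879) = 0.297
Q = 10.2, so δQ = 0.297 × 10.2 = 3.03.

10.2 ± 3.03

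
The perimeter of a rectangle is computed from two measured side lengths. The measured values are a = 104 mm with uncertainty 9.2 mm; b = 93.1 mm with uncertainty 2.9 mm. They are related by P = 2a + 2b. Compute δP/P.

0.0489

Absolute uncertainties add in quadrature for a linear combination:
  (2·δa)² = 339;  (2·δb)² = 33.6
δP = √(372) = 19.3 mm
P = 394 mm, so δP/P = 19.3/394 = 0.0489.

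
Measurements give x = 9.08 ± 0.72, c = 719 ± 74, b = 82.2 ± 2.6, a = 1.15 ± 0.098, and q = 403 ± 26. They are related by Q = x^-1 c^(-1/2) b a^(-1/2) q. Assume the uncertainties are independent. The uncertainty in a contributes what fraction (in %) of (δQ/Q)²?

11.4%

(δQ/Q)² = (-1·δx/x)² + (−½·δc/c)² + (1·δb/b)² + (−½·δa/a)² + (1·δq/q)²
  x term: (-1×0.0793)² = 0.00629
  c term: (-0.5×0.103)² = 0.00265
  b term: (1×0.0316)² = 0.00100
  a term: (-0.5×0.0852)² = 0.00182
  q term: (1×0.0645)² = 0.00416
Total = 0.0159. Share from a = 0.00182/0.0159 = 0.114.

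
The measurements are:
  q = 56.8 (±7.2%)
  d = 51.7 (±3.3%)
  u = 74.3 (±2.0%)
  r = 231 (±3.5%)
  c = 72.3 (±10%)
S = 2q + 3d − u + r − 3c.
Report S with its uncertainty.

209 ± 25.1

Absolute uncertainties add in quadrature for a linear combination:
  (2·δq)² = 66.9;  (3·δd)² = 26.2;  (δu)² = 2.21;  (δr)² = 65.4;  (3·δc)² = 470
δS = √(631) = 25.1
S = 209.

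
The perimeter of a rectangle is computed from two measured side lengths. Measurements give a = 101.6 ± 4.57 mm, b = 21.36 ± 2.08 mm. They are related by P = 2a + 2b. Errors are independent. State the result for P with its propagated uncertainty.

245.9 ± 10.0 mm

P is a linear combination, so absolute uncertainties add in quadrature:
  (2·δa)² = 83.5;  (2·δb)² = 17.3
δP = √(101) = 10.0 mm
P = 245.9 mm.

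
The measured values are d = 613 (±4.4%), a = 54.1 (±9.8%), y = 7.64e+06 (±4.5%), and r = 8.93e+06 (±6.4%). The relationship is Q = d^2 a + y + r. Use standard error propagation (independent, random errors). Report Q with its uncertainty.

(3.69 ± 0.276) × 10^7

Let p = d^2·a = 2.03e+07. δp/p = √((2·δd/d)² + (1·δa/a)²) = √(0.00774 + 0.00960) = 0.132, so δp = 2.68e+06.
Q = p + y + r: δQ = √(δp² + δy² + δr²) = √(7.17e+12 + 1.18e+11 + 3.27e+11) = 2.76e+06
Q = 3.69e+07.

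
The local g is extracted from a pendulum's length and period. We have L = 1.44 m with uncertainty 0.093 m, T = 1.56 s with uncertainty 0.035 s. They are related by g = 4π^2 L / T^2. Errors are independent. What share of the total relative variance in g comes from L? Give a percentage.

67.4%

(δg/g)² = (1·δL/L)² + (-2·δT/T)²
  L term: (1×0.0646)² = 0.00417
  T term: (-2×0.0224)² = 0.00201
Total = 0.00618. Share from L = 0.00417/0.00618 = 0.674.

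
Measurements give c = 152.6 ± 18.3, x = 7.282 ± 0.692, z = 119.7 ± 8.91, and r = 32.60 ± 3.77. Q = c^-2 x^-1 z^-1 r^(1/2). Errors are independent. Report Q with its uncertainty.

(2.813 ± 0.773) × 10^-7

Q is a product of powers, so relative uncertainties combine in quadrature:
  (-2·δc/c)² = (-2×0.120)² = 0.0575;  (-1·δx/x)² = (-1×0.0950)² = 0.00903;  (-1·δz/z)² = (-1×0.0744)² = 0.00554;  (½·δr/r)² = (0.5×0.116)² = 0.00334
δQ/Q = √(0.0754) = 0.275
Q = 2.813e-07, so δQ = 0.275 × 2.813e-07 = 7.73e-08.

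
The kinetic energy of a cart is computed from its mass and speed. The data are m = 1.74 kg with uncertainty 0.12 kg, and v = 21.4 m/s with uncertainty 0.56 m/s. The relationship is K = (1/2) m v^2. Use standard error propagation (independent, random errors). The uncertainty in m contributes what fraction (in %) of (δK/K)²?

63.5%

(δK/K)² = (1·δm/m)² + (2·δv/v)²
  m term: (1×0.0690)² = 0.00476
  v term: (2×0.0262)² = 0.00274
Total = 0.00750. Share from m = 0.00476/0.00750 = 0.635.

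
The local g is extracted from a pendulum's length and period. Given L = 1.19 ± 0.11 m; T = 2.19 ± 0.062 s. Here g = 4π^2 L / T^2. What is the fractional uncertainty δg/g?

0.108

Since g is a product/quotient, work with relative uncertainties:
  (1·δL/L)² = (1×0.0924)² = 0.00854;  (-2·δT/T)² = (-2×0.0283)² = 0.00321
δg/g = √(0.0118) = 0.108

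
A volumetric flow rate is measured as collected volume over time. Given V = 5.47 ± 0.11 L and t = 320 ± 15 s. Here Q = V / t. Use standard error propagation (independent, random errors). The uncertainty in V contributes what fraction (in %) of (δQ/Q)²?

15.5%

(δQ/Q)² = (1·δV/V)² + (-1·δt/t)²
  V term: (1×0.0201)² = 0.000404
  t term: (-1×0.0469)² = 0.00220
Total = 0.00260. Share from V = 0.000404/0.00260 = 0.155.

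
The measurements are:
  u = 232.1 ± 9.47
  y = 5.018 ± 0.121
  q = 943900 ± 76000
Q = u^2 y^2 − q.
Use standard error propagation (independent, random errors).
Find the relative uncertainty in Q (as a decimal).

Let p = u^2·y^2 = 1.356e+06. δp/p = √((2·δu/u)² + (2·δy/y)²) = √(0.00666 + 0.00233) = 0.0948, so δp = 1.29e+05.
Q = p − q: δQ = √(δp² + δq²) = √(1.65e+10 + 5.78e+09) = 1.49e+05
Q = 412600, so δQ/Q = 1.49e+05/412600 = 0.362.

0.362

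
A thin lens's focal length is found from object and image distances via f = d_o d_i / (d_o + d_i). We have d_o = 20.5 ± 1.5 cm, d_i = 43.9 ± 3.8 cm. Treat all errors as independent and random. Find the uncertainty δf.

∂f/∂d_o = (d_i/(d_o+d_i))² = 0.465;  ∂f/∂d_i = (d_o/(d_o+d_i))² = 0.101
δf = √((∂f/∂d_o · δd_o)² + (∂f/∂d_i · δd_i)²) = √(0.486 + 0.148) = 0.796 cm

0.796 cm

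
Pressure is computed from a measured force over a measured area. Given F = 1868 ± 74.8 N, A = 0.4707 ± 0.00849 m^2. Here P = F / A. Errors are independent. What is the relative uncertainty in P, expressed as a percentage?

4.39%

Each factor contributes (exponent × relative error)² to (δP/P)²:
  (1·δF/F)² = (1×0.0400)² = 0.00160;  (-1·δA/A)² = (-1×0.0180)² = 0.000325
δP/P = √(0.00193) = 0.0439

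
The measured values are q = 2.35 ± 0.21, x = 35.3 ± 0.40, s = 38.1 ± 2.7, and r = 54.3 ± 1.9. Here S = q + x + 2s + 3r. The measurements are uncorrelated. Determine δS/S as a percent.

2.84%

Absolute uncertainties add in quadrature for a linear combination:
  (δq)² = 0.0441;  (δx)² = 0.160;  (2·δs)² = 29.2;  (3·δr)² = 32.5
δS = √(61.9) = 7.86
S = 277, so δS/S = 7.86/277 = 0.0284.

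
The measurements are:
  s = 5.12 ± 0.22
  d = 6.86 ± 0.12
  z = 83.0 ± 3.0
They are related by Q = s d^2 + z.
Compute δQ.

13.7

Let p = s·d^2 = 241. δp/p = √((1·δs/s)² + (2·δd/d)²) = √(0.00185 + 0.00122) = 0.0554, so δp = 13.4.
Q = p + z: δQ = √(δp² + δz²) = √(178 + 9.00) = 13.7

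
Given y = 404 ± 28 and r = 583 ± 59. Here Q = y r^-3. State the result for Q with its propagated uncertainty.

(2.04 ± 0.635) × 10^-6

Since Q is a product/quotient, work with relative uncertainties:
  (1·δy/y)² = (1×0.0693)² = 0.00480;  (-3·δr/r)² = (-3×0.101)² = 0.0922
δQ/Q = √(0.0970) = 0.311
Q = 2.04e-06, so δQ = 0.311 × 2.04e-06 = 6.35e-07.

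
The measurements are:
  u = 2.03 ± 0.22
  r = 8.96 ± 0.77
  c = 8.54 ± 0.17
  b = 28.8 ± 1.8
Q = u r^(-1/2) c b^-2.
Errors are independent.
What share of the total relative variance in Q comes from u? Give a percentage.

(δQ/Q)² = (1·δu/u)² + (−½·δr/r)² + (1·δc/c)² + (-2·δb/b)²
  u term: (1×0.108)² = 0.0117
  r term: (-0.5×0.0859)² = 0.00185
  c term: (1×0.0199)² = 0.000396
  b term: (-2×0.0625)² = 0.0156
Total = 0.0296. Share from u = 0.0117/0.0296 = 0.397.

39.7%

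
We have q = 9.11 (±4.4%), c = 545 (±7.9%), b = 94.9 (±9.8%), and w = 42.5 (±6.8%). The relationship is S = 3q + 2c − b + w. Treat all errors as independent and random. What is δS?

Absolute uncertainties add in quadrature for a linear combination:
  (3·δq)² = 1.45;  (2·δc)² = 7410;  (δb)² = 86.5;  (δw)² = 8.35
δS = √(7510) = 86.7

86.7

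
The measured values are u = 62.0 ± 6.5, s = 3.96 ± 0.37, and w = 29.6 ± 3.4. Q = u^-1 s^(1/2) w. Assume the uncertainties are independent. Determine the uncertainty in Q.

Since Q is a product/quotient, work with relative uncertainties:
  (-1·δu/u)² = (-1×0.105)² = 0.0110;  (½·δs/s)² = (0.5×0.0934)² = 0.00218;  (1·δw/w)² = (1×0.115)² = 0.0132
δQ/Q = √(0.0264) = 0.162
Q = 0.950, so δQ = 0.162 × 0.950 = 0.154.

0.154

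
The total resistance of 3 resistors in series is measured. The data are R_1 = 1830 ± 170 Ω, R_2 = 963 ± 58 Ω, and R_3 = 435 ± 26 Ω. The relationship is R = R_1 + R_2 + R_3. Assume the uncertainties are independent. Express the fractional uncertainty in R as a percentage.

Sums and differences: (δR)² = Σ (cᵢ δxᵢ)².
  (δR_1)² = 28900;  (δR_2)² = 3360;  (δR_3)² = 676
δR = √(32900) = 181 Ω
R = 3230 Ω, so δR/R = 181/3230 = 0.0562.

5.62%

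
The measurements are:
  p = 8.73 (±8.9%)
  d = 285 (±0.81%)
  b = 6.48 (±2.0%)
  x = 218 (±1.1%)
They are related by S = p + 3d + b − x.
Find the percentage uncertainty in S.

1.13%

Sums and differences: (δS)² = Σ (cᵢ δxᵢ)².
  (δp)² = 0.604;  (3·δd)² = 48.0;  (δb)² = 0.0168;  (δx)² = 5.75
δS = √(54.3) = 7.37
S = 652, so δS/S = 7.37/652 = 0.0113.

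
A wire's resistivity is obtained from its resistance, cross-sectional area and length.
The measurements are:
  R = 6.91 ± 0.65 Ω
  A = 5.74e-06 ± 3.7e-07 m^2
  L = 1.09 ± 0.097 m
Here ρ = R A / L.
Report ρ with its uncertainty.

(3.64 ± 0.526) × 10^-5 Ω·m

Each factor contributes (exponent × relative error)² to (δρ/ρ)²:
  (1·δR/R)² = (1×0.0941)² = 0.00885;  (1·δA/A)² = (1×0.0645)² = 0.00416;  (-1·δL/L)² = (-1×0.0890)² = 0.00792
δρ/ρ = √(0.0209) = 0.145
ρ = 3.64e-05 Ω·m, so δρ = 0.145 × 3.64e-05 = 5.26e-06 Ω·m.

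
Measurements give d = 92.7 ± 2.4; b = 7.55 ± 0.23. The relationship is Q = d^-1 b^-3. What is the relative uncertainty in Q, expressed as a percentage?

Products/powers → add relative errors in quadrature, weighted by exponent:
  (-1·δd/d)² = (-1×0.0259)² = 0.000670;  (-3·δb/b)² = (-3×0.0305)² = 0.00835
δQ/Q = √(0.00902) = 0.0950

9.50%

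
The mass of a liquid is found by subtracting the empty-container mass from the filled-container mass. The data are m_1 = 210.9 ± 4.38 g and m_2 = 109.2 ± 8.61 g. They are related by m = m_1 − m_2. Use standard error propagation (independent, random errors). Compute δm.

Sums and differences: (δm)² = Σ (cᵢ δxᵢ)².
  (δm_1)² = 19.2;  (δm_2)² = 74.1
δm = √(93.3) = 9.66 g

9.66 g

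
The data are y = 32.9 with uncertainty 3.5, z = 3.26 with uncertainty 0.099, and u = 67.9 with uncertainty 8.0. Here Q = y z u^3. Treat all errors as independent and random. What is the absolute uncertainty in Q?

For a monomial Q ∝ y, z, u^3, fractional errors add in quadrature:
  (1·δy/y)² = (1×0.106)² = 0.0113;  (1·δz/z)² = (1×0.0304)² = 0.000922;  (3·δu/u)² = (3×0.118)² = 0.125
δQ/Q = √(0.137) = 0.370
Q = 3.36e+07, so δQ = 0.370 × 3.36e+07 = 1.24e+07.

1.24e+07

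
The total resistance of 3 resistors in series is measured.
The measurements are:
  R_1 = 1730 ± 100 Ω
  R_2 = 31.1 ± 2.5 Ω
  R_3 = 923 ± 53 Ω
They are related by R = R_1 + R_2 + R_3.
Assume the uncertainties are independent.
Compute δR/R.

0.0422

For a sum/difference, combine absolute errors in quadrature:
  (δR_1)² = 10000;  (δR_2)² = 6.25;  (δR_3)² = 2810
δR = √(12800) = 113 Ω
R = 2680 Ω, so δR/R = 113/2680 = 0.0422.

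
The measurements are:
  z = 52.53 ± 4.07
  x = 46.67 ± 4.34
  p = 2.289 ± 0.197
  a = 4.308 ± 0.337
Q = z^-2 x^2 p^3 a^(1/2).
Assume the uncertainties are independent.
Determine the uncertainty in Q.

7.00

For a monomial Q ∝ z^-2, x^2, p^3, a^(1/2), fractional errors add in quadrature:
  (-2·δz/z)² = (-2×0.0775)² = 0.0240;  (2·δx/x)² = (2×0.0930)² = 0.0346;  (3·δp/p)² = (3×0.0861)² = 0.0667;  (½·δa/a)² = (0.5×0.0782)² = 0.00153
δQ/Q = √(0.127) = 0.356
Q = 19.65, so δQ = 0.356 × 19.65 = 7.00.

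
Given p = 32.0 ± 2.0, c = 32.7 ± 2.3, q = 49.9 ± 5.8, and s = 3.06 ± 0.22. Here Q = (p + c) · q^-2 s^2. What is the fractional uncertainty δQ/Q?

Let u = p + c = 64.7. δu = √(δp² + δc²) = √(4.00 + 5.29) = 3.05, so δu/u = 0.0471.
Q is then a monomial in u, q, s:
δQ/Q = √((δu/u)² + (-2·δq/q)² + (2·δs/s)²) = √(0.00222 + 0.0540 + 0.0207) = 0.277

0.277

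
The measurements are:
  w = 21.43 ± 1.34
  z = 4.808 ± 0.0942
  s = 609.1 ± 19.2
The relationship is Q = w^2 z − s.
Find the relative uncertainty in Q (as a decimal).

Let p = w^2·z = 2208. δp/p = √((2·δw/w)² + (1·δz/z)²) = √(0.0156 + 0.000384) = 0.127, so δp = 280.
Q = p − s: δQ = √(δp² + δs²) = √(78100 + 369) = 280
Q = 1599, so δQ/Q = 280/1599 = 0.175.

0.175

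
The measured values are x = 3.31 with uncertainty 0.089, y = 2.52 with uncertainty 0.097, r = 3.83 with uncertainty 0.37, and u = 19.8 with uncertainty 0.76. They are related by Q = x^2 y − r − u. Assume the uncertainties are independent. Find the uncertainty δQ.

2.01

Let p = x^2·y = 27.6. δp/p = √((2·δx/x)² + (1·δy/y)²) = √(0.00289 + 0.00148) = 0.0661, so δp = 1.83.
Q = p − r − u: δQ = √(δp² + δr² + δu²) = √(3.33 + 0.137 + 0.578) = 2.01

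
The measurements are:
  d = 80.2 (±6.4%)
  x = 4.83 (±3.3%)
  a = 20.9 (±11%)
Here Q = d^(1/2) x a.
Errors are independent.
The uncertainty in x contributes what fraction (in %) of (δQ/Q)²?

7.66%

(δQ/Q)² = (½·δd/d)² + (1·δx/x)² + (1·δa/a)²
  d term: (0.5×0.0640)² = 0.00102
  x term: (1×0.0330)² = 0.00109
  a term: (1×0.110)² = 0.0121
Total = 0.0142. Share from x = 0.00109/0.0142 = 0.0766.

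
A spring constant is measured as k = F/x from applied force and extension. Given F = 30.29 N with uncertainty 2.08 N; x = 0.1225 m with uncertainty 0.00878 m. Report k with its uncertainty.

247.3 ± 24.5 N/m

Each factor contributes (exponent × relative error)² to (δk/k)²:
  (1·δF/F)² = (1×0.0687)² = 0.00472;  (-1·δx/x)² = (-1×0.0717)² = 0.00514
δk/k = √(0.00985) = 0.0993
k = 247.3 N/m, so δk = 0.0993 × 247.3 = 24.5 N/m.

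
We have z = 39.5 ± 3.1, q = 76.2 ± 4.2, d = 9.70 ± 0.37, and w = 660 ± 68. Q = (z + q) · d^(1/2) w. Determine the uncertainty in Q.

27100

Let u = z + q = 116. δu = √(δz² + δq²) = √(9.61 + 17.6) = 5.22, so δu/u = 0.0451.
Q is then a monomial in u, d, w:
δQ/Q = √((δu/u)² + (½·δd/d)² + (1·δw/w)²) = √(0.00204 + 0.000364 + 0.0106) = 0.114
Q = 2.38e+05, so δQ = 0.114 × 2.38e+05 = 27100.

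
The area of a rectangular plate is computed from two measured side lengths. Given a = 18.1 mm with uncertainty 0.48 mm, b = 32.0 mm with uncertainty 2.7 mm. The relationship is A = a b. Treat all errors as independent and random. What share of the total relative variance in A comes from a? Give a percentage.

(δA/A)² = (1·δa/a)² + (1·δb/b)²
  a term: (1×0.0265)² = 0.000703
  b term: (1×0.0844)² = 0.00712
Total = 0.00782. Share from a = 0.000703/0.00782 = 0.0899.

8.99%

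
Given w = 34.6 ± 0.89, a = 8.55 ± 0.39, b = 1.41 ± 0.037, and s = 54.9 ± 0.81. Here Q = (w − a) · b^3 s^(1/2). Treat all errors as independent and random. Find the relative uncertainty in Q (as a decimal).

0.0874

Let u = w − a = 26.1. δu = √(δw² + δa²) = √(0.792 + 0.152) = 0.972, so δu/u = 0.0373.
Q is then a monomial in u, b, s:
δQ/Q = √((δu/u)² + (3·δb/b)² + (½·δs/s)²) = √(0.00139 + 0.00620 + 5.44e-05) = 0.0874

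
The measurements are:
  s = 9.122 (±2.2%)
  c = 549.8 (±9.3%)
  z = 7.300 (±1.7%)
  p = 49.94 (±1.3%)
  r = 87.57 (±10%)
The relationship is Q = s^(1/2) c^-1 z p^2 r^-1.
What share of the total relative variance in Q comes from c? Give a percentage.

(δQ/Q)² = (½·δs/s)² + (-1·δc/c)² + (1·δz/z)² + (2·δp/p)² + (-1·δr/r)²
  s term: (0.5×0.0220)² = 0.000121
  c term: (-1×0.0930)² = 0.00865
  z term: (1×0.0170)² = 0.000289
  p term: (2×0.0130)² = 0.000676
  r term: (-1×0.100)² = 0.0100
Total = 0.0197. Share from c = 0.00865/0.0197 = 0.438.

43.8%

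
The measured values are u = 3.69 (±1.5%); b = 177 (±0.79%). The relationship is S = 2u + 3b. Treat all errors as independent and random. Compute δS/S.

Sums and differences: (δS)² = Σ (cᵢ δxᵢ)².
  (2·δu)² = 0.0123;  (3·δb)² = 17.6
δS = √(17.6) = 4.20
S = 538, so δS/S = 4.20/538 = 0.00779.

0.00779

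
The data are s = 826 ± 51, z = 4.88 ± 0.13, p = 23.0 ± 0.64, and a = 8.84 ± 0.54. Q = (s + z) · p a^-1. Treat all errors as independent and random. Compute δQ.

Let u = s + z = 831. δu = √(δs² + δz²) = √(2600 + 0.0169) = 51.0, so δu/u = 0.0614.
Q is then a monomial in u, p, a:
δQ/Q = √((δu/u)² + (1·δp/p)² + (-1·δa/a)²) = √(0.00377 + 0.000774 + 0.00373) = 0.0910
Q = 2160, so δQ = 0.0910 × 2160 = 197.

197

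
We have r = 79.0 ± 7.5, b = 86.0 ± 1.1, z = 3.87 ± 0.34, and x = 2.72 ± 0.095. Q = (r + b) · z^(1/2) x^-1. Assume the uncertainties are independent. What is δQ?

Let u = r + b = 165. δu = √(δr² + δb²) = √(56.2 + 1.21) = 7.58, so δu/u = 0.0459.
Q is then a monomial in u, z, x:
δQ/Q = √((δu/u)² + (½·δz/z)² + (-1·δx/x)²) = √(0.00211 + 0.00193 + 0.00122) = 0.0725
Q = 119, so δQ = 0.0725 × 119 = 8.65.

8.65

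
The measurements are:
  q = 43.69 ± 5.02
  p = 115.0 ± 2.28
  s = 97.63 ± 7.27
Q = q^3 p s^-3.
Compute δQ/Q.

Relative error in a monomial: (δQ/Q)² = Σ (nᵢ · δxᵢ/xᵢ)².
  (3·δq/q)² = (3×0.115)² = 0.119;  (1·δp/p)² = (1×0.0198)² = 0.000393;  (-3·δs/s)² = (-3×0.0745)² = 0.0499
δQ/Q = √(0.169) = 0.411

0.411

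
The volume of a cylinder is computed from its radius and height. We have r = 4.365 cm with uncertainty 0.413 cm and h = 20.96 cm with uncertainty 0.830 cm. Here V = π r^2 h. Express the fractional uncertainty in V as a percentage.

19.3%

Products/powers → add relative errors in quadrature, weighted by exponent:
  (2·δr/r)² = (2×0.0946)² = 0.0358;  (1·δh/h)² = (1×0.0396)² = 0.00157
δV/V = √(0.0374) = 0.193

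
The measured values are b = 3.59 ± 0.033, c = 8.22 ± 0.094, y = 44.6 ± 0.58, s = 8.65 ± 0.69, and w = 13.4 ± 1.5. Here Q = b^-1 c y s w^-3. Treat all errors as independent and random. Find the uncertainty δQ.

0.127

Each factor contributes (exponent × relative error)² to (δQ/Q)²:
  (-1·δb/b)² = (-1×0.00919)² = 8.45e-05;  (1·δc/c)² = (1×0.0114)² = 0.000131;  (1·δy/y)² = (1×0.0130)² = 0.000169;  (1·δs/s)² = (1×0.0798)² = 0.00636;  (-3·δw/w)² = (-3×0.112)² = 0.113
δQ/Q = √(0.120) = 0.346
Q = 0.367, so δQ = 0.346 × 0.367 = 0.127.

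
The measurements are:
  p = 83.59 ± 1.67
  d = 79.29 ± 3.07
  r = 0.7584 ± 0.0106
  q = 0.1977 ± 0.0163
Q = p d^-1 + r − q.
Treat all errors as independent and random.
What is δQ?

0.0499

Let w = p·d^-1 = 1.054. δw/w = √((1·δp/p)² + (-1·δd/d)²) = √(0.000399 + 0.00150) = 0.0436, so δw = 0.0459.
Q = w + r − q: δQ = √(δw² + δr² + δq²) = √(0.00211 + 0.000112 + 0.000266) = 0.0499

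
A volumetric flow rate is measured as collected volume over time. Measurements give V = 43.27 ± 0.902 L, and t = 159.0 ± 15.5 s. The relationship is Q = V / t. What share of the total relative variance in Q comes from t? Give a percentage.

(δQ/Q)² = (1·δV/V)² + (-1·δt/t)²
  V term: (1×0.0208)² = 0.000435
  t term: (-1×0.0975)² = 0.00950
Total = 0.00994. Share from t = 0.00950/0.00994 = 0.956.

95.6%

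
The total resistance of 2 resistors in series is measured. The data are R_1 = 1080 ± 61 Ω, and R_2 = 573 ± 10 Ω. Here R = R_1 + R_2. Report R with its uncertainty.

For a sum/difference, combine absolute errors in quadrature:
  (δR_1)² = 3720;  (δR_2)² = 100
δR = √(3820) = 61.8 Ω
R = 1650 Ω.

1650 ± 61.8 Ω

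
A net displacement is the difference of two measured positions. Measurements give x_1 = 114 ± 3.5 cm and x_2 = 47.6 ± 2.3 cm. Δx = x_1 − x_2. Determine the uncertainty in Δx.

Each term contributes (cᵢ δxᵢ)² to (δΔx)²:
  (δx_1)² = 12.2;  (δx_2)² = 5.29
δΔx = √(17.5) = 4.19 cm

4.19 cm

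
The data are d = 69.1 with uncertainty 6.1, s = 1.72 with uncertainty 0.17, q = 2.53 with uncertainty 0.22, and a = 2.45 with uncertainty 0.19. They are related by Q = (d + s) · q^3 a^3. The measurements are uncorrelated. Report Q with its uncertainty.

16900 ± 6070

Let u = d + s = 70.8. δu = √(δd² + δs²) = √(37.2 + 0.0289) = 6.10, so δu/u = 0.0862.
Q is then a monomial in u, q, a:
δQ/Q = √((δu/u)² + (3·δq/q)² + (3·δa/a)²) = √(0.00742 + 0.0681 + 0.0541) = 0.360
Q = 16900, so δQ = 0.360 × 16900 = 6070.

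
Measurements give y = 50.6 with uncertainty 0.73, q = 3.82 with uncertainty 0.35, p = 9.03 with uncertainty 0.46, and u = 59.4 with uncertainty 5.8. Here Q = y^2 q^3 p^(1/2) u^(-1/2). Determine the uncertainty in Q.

Since Q is a product/quotient, work with relative uncertainties:
  (2·δy/y)² = (2×0.0144)² = 0.000833;  (3·δq/q)² = (3×0.0916)² = 0.0756;  (½·δp/p)² = (0.5×0.0509)² = 0.000649;  (−½·δu/u)² = (-0.5×0.0976)² = 0.00238
δQ/Q = √(0.0794) = 0.282
Q = 55600, so δQ = 0.282 × 55600 = 15700.

15700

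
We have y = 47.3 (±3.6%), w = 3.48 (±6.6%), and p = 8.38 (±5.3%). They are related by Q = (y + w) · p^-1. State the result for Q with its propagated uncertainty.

6.06 ± 0.381

Let u = y + w = 50.8. δu = √(δy² + δw²) = √(2.90 + 0.0528) = 1.72, so δu/u = 0.0338.
Q is then a monomial in u, p:
δQ/Q = √((δu/u)² + (-1·δp/p)²) = √(0.00114 + 0.00281) = 0.0629
Q = 6.06, so δQ = 0.0629 × 6.06 = 0.381.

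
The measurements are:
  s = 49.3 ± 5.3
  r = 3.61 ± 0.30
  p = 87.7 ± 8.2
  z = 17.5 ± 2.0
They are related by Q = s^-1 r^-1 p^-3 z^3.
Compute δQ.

Q is a product of powers, so relative uncertainties combine in quadrature:
  (-1·δs/s)² = (-1×0.108)² = 0.0116;  (-1·δr/r)² = (-1×0.0831)² = 0.00691;  (-3·δp/p)² = (-3×0.0935)² = 0.0787;  (3·δz/z)² = (3×0.114)² = 0.118
δQ/Q = √(0.215) = 0.463
Q = 4.46e-05, so δQ = 0.463 × 4.46e-05 = 2.07e-05.

2.07e-05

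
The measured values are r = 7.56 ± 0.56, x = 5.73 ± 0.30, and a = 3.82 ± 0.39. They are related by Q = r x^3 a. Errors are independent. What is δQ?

Each factor contributes (exponent × relative error)² to (δQ/Q)²:
  (1·δr/r)² = (1×0.0741)² = 0.00549;  (3·δx/x)² = (3×0.0524)² = 0.0247;  (1·δa/a)² = (1×0.102)² = 0.0104
δQ/Q = √(0.0406) = 0.201
Q = 5430, so δQ = 0.201 × 5430 = 1090.

1090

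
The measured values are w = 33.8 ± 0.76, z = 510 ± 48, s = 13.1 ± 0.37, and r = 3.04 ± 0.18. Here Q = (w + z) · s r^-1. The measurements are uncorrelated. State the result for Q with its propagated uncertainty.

2340 ± 258

Let u = w + z = 544. δu = √(δw² + δz²) = √(0.578 + 2300) = 48.0, so δu/u = 0.0883.
Q is then a monomial in u, s, r:
δQ/Q = √((δu/u)² + (1·δs/s)² + (-1·δr/r)²) = √(0.00779 + 0.000798 + 0.00351) = 0.110
Q = 2340, so δQ = 0.110 × 2340 = 258.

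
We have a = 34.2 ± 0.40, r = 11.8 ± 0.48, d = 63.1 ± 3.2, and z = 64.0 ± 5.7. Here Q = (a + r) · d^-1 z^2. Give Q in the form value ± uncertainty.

Let u = a + r = 46.0. δu = √(δa² + δr²) = √(0.160 + 0.230) = 0.625, so δu/u = 0.0136.
Q is then a monomial in u, d, z:
δQ/Q = √((δu/u)² + (-1·δd/d)² + (2·δz/z)²) = √(0.000184 + 0.00257 + 0.0317) = 0.186
Q = 2990, so δQ = 0.186 × 2990 = 555.

2990 ± 555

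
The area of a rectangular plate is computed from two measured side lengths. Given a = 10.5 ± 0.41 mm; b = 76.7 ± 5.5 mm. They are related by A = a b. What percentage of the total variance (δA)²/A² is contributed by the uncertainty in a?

(δA/A)² = (1·δa/a)² + (1·δb/b)²
  a term: (1×0.0390)² = 0.00152
  b term: (1×0.0717)² = 0.00514
Total = 0.00667. Share from a = 0.00152/0.00667 = 0.229.

22.9%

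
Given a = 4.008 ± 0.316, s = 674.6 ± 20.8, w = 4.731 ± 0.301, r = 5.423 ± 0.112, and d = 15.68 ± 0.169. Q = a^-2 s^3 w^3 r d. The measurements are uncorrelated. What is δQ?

4.57e+10

Q is a product of powers, so relative uncertainties combine in quadrature:
  (-2·δa/a)² = (-2×0.0788)² = 0.0249;  (3·δs/s)² = (3×0.0308)² = 0.00856;  (3·δw/w)² = (3×0.0636)² = 0.0364;  (1·δr/r)² = (1×0.0207)² = 0.000427;  (1·δd/d)² = (1×0.0108)² = 0.000116
δQ/Q = √(0.0704) = 0.265
Q = 1.721e+11, so δQ = 0.265 × 1.721e+11 = 4.57e+10.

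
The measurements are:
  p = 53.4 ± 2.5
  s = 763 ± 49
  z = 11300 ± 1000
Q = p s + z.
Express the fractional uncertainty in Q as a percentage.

6.51%

Let w = p·s = 40700. δw/w = √((1·δp/p)² + (1·δs/s)²) = √(0.00219 + 0.00412) = 0.0795, so δw = 3240.
Q = w + z: δQ = √(δw² + δz²) = √(1.05e+07 + 1e+06) = 3390
Q = 52000, so δQ/Q = 3390/52000 = 0.0651.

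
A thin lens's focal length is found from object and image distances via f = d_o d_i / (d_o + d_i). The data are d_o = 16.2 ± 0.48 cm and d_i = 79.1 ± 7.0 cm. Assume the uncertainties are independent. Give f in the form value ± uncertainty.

13.4 ± 0.388 cm

∂f/∂d_o = (d_i/(d_o+d_i))² = 0.689;  ∂f/∂d_i = (d_o/(d_o+d_i))² = 0.0289
δf = √((∂f/∂d_o · δd_o)² + (∂f/∂d_i · δd_i)²) = √(0.109 + 0.0409) = 0.388 cm
f = 13.4 cm.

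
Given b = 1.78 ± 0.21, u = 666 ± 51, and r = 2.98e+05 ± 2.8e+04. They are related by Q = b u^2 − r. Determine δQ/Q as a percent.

31.6%

Let p = b·u^2 = 7.9e+05. δp/p = √((1·δb/b)² + (2·δu/u)²) = √(0.0139 + 0.0235) = 0.193, so δp = 1.53e+05.
Q = p − r: δQ = √(δp² + δr²) = √(2.33e+10 + 7.84e+08) = 1.55e+05
Q = 4.92e+05, so δQ/Q = 1.55e+05/4.92e+05 = 0.316.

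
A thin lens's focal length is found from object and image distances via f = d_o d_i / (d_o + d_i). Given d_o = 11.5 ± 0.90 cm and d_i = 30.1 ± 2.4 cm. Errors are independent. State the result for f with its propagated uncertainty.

∂f/∂d_o = (d_i/(d_o+d_i))² = 0.524;  ∂f/∂d_i = (d_o/(d_o+d_i))² = 0.0764
δf = √((∂f/∂d_o · δd_o)² + (∂f/∂d_i · δd_i)²) = √(0.222 + 0.0336) = 0.506 cm
f = 8.32 cm.

8.32 ± 0.506 cm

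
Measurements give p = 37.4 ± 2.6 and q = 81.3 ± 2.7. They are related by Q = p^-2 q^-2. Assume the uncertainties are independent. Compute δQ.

Q is a product of powers, so relative uncertainties combine in quadrature:
  (-2·δp/p)² = (-2×0.0695)² = 0.0193;  (-2·δq/q)² = (-2×0.0332)² = 0.00441
δQ/Q = √(0.0237) = 0.154
Q = 1.08e-07, so δQ = 0.154 × 1.08e-07 = 1.67e-08.

1.67e-08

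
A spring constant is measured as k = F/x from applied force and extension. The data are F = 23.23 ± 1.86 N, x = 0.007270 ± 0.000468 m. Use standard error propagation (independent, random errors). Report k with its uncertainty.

Products/powers → add relative errors in quadrature, weighted by exponent:
  (1·δF/F)² = (1×0.0801)² = 0.00641;  (-1·δx/x)² = (-1×0.0644)² = 0.00414
δk/k = √(0.0106) = 0.103
k = 3195 N/m, so δk = 0.103 × 3195 = 328 N/m.

3195 ± 328 N/m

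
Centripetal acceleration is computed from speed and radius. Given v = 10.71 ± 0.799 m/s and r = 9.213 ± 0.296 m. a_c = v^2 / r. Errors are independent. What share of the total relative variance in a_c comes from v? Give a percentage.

95.6%

(δa_c/a_c)² = (2·δv/v)² + (-1·δr/r)²
  v term: (2×0.0746)² = 0.0223
  r term: (-1×0.0321)² = 0.00103
Total = 0.0233. Share from v = 0.0223/0.0233 = 0.956.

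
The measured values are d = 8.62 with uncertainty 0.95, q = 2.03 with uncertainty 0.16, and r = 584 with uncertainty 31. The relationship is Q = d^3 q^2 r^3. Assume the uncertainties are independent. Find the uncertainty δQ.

2.1e+11

Products/powers → add relative errors in quadrature, weighted by exponent:
  (3·δd/d)² = (3×0.110)² = 0.109;  (2·δq/q)² = (2×0.0788)² = 0.0248;  (3·δr/r)² = (3×0.0531)² = 0.0254
δQ/Q = √(0.160) = 0.399
Q = 5.26e+11, so δQ = 0.399 × 5.26e+11 = 2.1e+11.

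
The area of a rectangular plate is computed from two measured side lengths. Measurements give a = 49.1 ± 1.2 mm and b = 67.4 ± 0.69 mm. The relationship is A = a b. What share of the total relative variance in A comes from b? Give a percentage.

14.9%

(δA/A)² = (1·δa/a)² + (1·δb/b)²
  a term: (1×0.0244)² = 0.000597
  b term: (1×0.0102)² = 0.000105
Total = 0.000702. Share from b = 0.000105/0.000702 = 0.149.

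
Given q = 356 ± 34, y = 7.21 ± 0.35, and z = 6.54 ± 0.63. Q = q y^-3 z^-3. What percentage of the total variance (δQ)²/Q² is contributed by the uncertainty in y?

(δQ/Q)² = (1·δq/q)² + (-3·δy/y)² + (-3·δz/z)²
  q term: (1×0.0955)² = 0.00912
  y term: (-3×0.0485)² = 0.0212
  z term: (-3×0.0963)² = 0.0835
Total = 0.114. Share from y = 0.0212/0.114 = 0.186.

18.6%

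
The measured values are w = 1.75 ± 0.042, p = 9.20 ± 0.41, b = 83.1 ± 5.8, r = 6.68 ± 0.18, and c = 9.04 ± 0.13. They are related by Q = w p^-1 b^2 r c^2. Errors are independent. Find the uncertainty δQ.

Relative error in a monomial: (δQ/Q)² = Σ (nᵢ · δxᵢ/xᵢ)².
  (1·δw/w)² = (1×0.0240)² = 0.000576;  (-1·δp/p)² = (-1×0.0446)² = 0.00199;  (2·δb/b)² = (2×0.0698)² = 0.0195;  (1·δr/r)² = (1×0.0269)² = 0.000726;  (2·δc/c)² = (2×0.0144)² = 0.000827
δQ/Q = √(0.0236) = 0.154
Q = 7.17e+05, so δQ = 0.154 × 7.17e+05 = 1.1e+05.

1.1e+05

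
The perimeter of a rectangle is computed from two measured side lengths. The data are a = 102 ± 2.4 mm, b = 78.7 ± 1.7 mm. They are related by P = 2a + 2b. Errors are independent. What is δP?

For a sum/difference, combine absolute errors in quadrature:
  (2·δa)² = 23.0;  (2·δb)² = 11.6
δP = √(34.6) = 5.88 mm

5.88 mm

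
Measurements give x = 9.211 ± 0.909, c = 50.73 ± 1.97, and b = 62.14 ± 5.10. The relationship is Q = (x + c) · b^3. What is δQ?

Let u = x + c = 59.94. δu = √(δx² + δc²) = √(0.826 + 3.88) = 2.17, so δu/u = 0.0362.
Q is then a monomial in u, b:
δQ/Q = √((δu/u)² + (3·δb/b)²) = √(0.00131 + 0.0606) = 0.249
Q = 1.438e+07, so δQ = 0.249 × 1.438e+07 = 3.58e+06.

3.58e+06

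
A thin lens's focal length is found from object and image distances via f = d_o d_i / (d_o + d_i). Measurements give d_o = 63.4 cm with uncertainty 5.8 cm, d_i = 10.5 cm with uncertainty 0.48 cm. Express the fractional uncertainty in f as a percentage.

∂f/∂d_o = (d_i/(d_o+d_i))² = 0.0202;  ∂f/∂d_i = (d_o/(d_o+d_i))² = 0.736
δf = √((∂f/∂d_o · δd_o)² + (∂f/∂d_i · δd_i)²) = √(0.0137 + 0.125) = 0.372 cm
f = 9.01 cm, so δf/f = 0.372/9.01 = 0.0413.

4.13%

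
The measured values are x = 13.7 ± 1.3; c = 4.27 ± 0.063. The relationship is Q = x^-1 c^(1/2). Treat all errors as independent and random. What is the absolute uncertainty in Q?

0.0144

Each factor contributes (exponent × relative error)² to (δQ/Q)²:
  (-1·δx/x)² = (-1×0.0949)² = 0.00900;  (½·δc/c)² = (0.5×0.0148)² = 5.44e-05
δQ/Q = √(0.00906) = 0.0952
Q = 0.151, so δQ = 0.0952 × 0.151 = 0.0144.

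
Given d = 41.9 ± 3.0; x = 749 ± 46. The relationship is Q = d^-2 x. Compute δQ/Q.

Since Q is a product/quotient, work with relative uncertainties:
  (-2·δd/d)² = (-2×0.0716)² = 0.0205;  (1·δx/x)² = (1×0.0614)² = 0.00377
δQ/Q = √(0.0243) = 0.156

0.156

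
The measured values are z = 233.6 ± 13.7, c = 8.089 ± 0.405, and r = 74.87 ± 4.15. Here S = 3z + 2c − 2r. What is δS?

Each term contributes (cᵢ δxᵢ)² to (δS)²:
  (3·δz)² = 1690;  (2·δc)² = 0.656;  (2·δr)² = 68.9
δS = √(1760) = 41.9

41.9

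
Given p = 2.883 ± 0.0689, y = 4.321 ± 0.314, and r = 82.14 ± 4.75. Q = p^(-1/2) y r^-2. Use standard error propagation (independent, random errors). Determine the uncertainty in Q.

5.17e-05

Relative error in a monomial: (δQ/Q)² = Σ (nᵢ · δxᵢ/xᵢ)².
  (−½·δp/p)² = (-0.5×0.0239)² = 0.000143;  (1·δy/y)² = (1×0.0727)² = 0.00528;  (-2·δr/r)² = (-2×0.0578)² = 0.0134
δQ/Q = √(0.0188) = 0.137
Q = 0.0003772, so δQ = 0.137 × 0.0003772 = 5.17e-05.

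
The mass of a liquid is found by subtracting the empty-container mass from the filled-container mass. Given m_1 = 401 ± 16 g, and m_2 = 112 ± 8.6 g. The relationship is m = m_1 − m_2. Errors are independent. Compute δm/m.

0.0629

m is a linear combination, so absolute uncertainties add in quadrature:
  (δm_1)² = 256;  (δm_2)² = 74.0
δm = √(330) = 18.2 g
m = 289 g, so δm/m = 18.2/289 = 0.0629.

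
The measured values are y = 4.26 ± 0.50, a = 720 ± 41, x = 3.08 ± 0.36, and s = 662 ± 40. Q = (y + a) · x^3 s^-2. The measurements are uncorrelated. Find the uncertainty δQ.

0.0181

Let u = y + a = 724. δu = √(δy² + δa²) = √(0.250 + 1680) = 41.0, so δu/u = 0.0566.
Q is then a monomial in u, x, s:
δQ/Q = √((δu/u)² + (3·δx/x)² + (-2·δs/s)²) = √(0.00321 + 0.123 + 0.0146) = 0.375
Q = 0.0483, so δQ = 0.375 × 0.0483 = 0.0181.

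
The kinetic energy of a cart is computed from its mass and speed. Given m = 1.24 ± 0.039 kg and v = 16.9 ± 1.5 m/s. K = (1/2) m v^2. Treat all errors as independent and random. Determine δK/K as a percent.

Products/powers → add relative errors in quadrature, weighted by exponent:
  (1·δm/m)² = (1×0.0315)² = 0.000989;  (2·δv/v)² = (2×0.0888)² = 0.0315
δK/K = √(0.0325) = 0.180

18.0%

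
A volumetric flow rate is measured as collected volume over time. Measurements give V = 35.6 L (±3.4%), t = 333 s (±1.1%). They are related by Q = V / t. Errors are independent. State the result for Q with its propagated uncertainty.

0.107 ± 0.00382 L/s

Since Q is a product/quotient, work with relative uncertainties:
  (1·δV/V)² = (1×0.0340)² = 0.00116;  (-1·δt/t)² = (-1×0.0110)² = 0.000121
δQ/Q = √(0.00128) = 0.0357
Q = 0.107 L/s, so δQ = 0.0357 × 0.107 = 0.00382 L/s.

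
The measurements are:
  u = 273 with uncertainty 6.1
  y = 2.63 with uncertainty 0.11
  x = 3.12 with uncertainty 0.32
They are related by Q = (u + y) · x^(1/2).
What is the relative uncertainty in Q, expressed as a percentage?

5.59%

Let w = u + y = 276. δw = √(δu² + δy²) = √(37.2 + 0.0121) = 6.10, so δw/w = 0.0221.
Q is then a monomial in w, x:
δQ/Q = √((δw/w)² + (½·δx/x)²) = √(0.000490 + 0.00263) = 0.0559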